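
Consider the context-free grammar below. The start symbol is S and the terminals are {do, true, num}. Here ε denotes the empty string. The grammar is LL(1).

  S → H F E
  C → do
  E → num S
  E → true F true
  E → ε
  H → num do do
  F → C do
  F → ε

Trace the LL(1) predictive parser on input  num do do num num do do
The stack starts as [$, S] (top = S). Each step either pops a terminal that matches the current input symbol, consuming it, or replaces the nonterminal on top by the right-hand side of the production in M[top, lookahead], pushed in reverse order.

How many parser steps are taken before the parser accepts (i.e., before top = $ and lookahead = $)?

step 1: stack=$ S  input=num do do num num do do $  — expand S → H F E
step 2: stack=$ E F H  input=num do do num num do do $  — expand H → num do do
step 3: stack=$ E F do do num  input=num do do num num do do $  — match num
step 4: stack=$ E F do do  input=do do num num do do $  — match do
step 5: stack=$ E F do  input=do num num do do $  — match do
step 6: stack=$ E F  input=num num do do $  — expand F → ε
step 7: stack=$ E  input=num num do do $  — expand E → num S
step 8: stack=$ S num  input=num num do do $  — match num
step 9: stack=$ S  input=num do do $  — expand S → H F E
step 10: stack=$ E F H  input=num do do $  — expand H → num do do
step 11: stack=$ E F do do num  input=num do do $  — match num
step 12: stack=$ E F do do  input=do do $  — match do
step 13: stack=$ E F do  input=do $  — match do
step 14: stack=$ E F  input=$  — expand F → ε
step 15: stack=$ E  input=$  — expand E → ε
Accept reached after 15 steps.

15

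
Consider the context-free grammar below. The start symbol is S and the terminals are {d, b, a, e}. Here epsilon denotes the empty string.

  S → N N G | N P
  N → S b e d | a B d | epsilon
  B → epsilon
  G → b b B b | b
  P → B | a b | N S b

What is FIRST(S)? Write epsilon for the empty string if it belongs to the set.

FIRST(B): from B→epsilon we get {epsilon}. So FIRST(B) = {epsilon}.
FIRST(G): from G→b b B b we get {b}; from G→b we get {b}. So FIRST(G) = {b}.
FIRST(S): from S→N N G we get {a, b}; from S→N P we get {epsilon, a, b}. So FIRST(S) = {epsilon, a, b}.
FIRST(N): from N→S b e d we get {a, b}; from N→a B d we get {a}; from N→epsilon we get {epsilon}. So FIRST(N) = {epsilon, a, b}.
FIRST(P): from P→B we get {epsilon}; from P→a b we get {a}; from P→N S b we get {a, b}. So FIRST(P) = {epsilon, a, b}.

{epsilon, a, b}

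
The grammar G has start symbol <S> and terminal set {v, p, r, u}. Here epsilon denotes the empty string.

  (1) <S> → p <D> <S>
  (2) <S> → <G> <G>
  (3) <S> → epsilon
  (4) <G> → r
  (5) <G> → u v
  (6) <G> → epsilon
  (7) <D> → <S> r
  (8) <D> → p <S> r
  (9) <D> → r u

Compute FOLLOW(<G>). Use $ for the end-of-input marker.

{$, r, u}

FIRST(<G>): from <G>→r we get {r}; from <G>→u v we get {u}; from <G>→epsilon we get {epsilon}. So FIRST(<G>) = {epsilon, r, u}.
FIRST(<S>): from <S>→p <D> <S> we get {p}; from <S>→<G> <G> we get {epsilon, r, u}; from <S>→epsilon we get {epsilon}. So FIRST(<S>) = {epsilon, p, r, u}.
FIRST(<D>): from <D>→<S> r we get {p, r, u}; from <D>→p <S> r we get {p}; from <D>→r u we get {r}. So FIRST(<D>) = {p, r, u}.
FOLLOW(<S>) includes $ since <S> is the start symbol.
FOLLOW(<S>): in <S>→p <D> <S>, the suffix after <S> is empty (adds nothing new); in <D>→<S> r, <S> is followed by r with FIRST {r}; in <D>→p <S> r, <S> is followed by r with FIRST {r}. Thus FOLLOW(<S>) = {$, r}.
FOLLOW(<G>): in <S>→<G> <G> (occurrence 1), <G> is followed by <G> with FIRST {epsilon, r, u}; in <S>→<G> <G> (occurrence 1), the suffix after <G> is nullable, so FOLLOW(<G>) ⊇ FOLLOW(<S>) = {$, r}; in <S>→<G> <G> (occurrence 2), the suffix after <G> is empty, so FOLLOW(<G>) ⊇ FOLLOW(<S>) = {$, r}. Thus FOLLOW(<G>) = {$, r, u}.
FOLLOW(<D>): in <S>→p <D> <S>, <D> is followed by <S> with FIRST {epsilon, p, r, u}; in <S>→p <D> <S>, the suffix after <D> is nullable, so FOLLOW(<D>) ⊇ FOLLOW(<S>) = {$, r}. Thus FOLLOW(<D>) = {$, p, r, u}.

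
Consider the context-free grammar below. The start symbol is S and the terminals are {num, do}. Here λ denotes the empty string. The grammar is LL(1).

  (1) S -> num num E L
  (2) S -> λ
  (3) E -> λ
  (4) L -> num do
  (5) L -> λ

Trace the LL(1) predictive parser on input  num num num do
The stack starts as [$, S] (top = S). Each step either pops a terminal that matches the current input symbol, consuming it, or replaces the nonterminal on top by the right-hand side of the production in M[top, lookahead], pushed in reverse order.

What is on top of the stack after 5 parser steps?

num

step 1: stack=$ S  input=num num num do $  — expand S -> num num E L
step 2: stack=$ L E num num  input=num num num do $  — match num
step 3: stack=$ L E num  input=num num do $  — match num
step 4: stack=$ L E  input=num do $  — expand E -> λ
step 5: stack=$ L  input=num do $  — expand L -> num do
Stack after step 5: $ do num (top = num).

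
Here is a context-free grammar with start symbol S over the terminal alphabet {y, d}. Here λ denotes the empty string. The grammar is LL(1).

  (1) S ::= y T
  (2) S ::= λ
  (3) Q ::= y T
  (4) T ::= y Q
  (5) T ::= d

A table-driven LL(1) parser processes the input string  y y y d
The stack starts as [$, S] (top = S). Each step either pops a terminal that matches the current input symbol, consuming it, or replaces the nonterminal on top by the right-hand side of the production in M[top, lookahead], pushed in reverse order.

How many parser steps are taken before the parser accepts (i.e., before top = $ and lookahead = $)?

step 1: stack=$ S  input=y y y d $  — expand S ::= y T
step 2: stack=$ T y  input=y y y d $  — match y
step 3: stack=$ T  input=y y d $  — expand T ::= y Q
step 4: stack=$ Q y  input=y y d $  — match y
step 5: stack=$ Q  input=y d $  — expand Q ::= y T
step 6: stack=$ T y  input=y d $  — match y
step 7: stack=$ T  input=d $  — expand T ::= d
step 8: stack=$ d  input=d $  — match d
Accept reached after 8 steps.

8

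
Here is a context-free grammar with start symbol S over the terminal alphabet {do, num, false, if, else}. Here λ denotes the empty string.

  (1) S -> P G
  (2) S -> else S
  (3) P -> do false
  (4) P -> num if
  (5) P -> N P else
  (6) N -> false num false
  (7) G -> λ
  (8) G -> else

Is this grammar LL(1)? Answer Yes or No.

FIRST(S) = {do, else, false, num}
FIRST(P) = {do, false, num}
FIRST(N) = {false}
FIRST(G) = {λ, else}
FOLLOW(S) = {$}
FOLLOW(P) = {$, else}
FOLLOW(N) = {do, false, num}
FOLLOW(G) = {$}
Each cell of M receives at most one production.

Yes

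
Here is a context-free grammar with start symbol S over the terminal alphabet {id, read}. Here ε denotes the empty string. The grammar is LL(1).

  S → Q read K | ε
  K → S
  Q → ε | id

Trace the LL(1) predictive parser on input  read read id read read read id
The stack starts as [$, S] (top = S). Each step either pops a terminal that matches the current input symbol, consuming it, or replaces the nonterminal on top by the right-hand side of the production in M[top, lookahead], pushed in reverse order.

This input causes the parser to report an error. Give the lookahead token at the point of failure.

$

step 1: stack=$ S  input=read read id read read read id $  — expand S → Q read K
step 2: stack=$ K read Q  input=read read id read read read id $  — expand Q → ε
step 3: stack=$ K read  input=read read id read read read id $  — match read
step 4: stack=$ K  input=read id read read read id $  — expand K → S
step 5: stack=$ S  input=read id read read read id $  — expand S → Q read K
step 6: stack=$ K read Q  input=read id read read read id $  — expand Q → ε
step 7: stack=$ K read  input=read id read read read id $  — match read
step 8: stack=$ K  input=id read read read id $  — expand K → S
step 9: stack=$ S  input=id read read read id $  — expand S → Q read K
step 10: stack=$ K read Q  input=id read read read id $  — expand Q → id
step 11: stack=$ K read id  input=id read read read id $  — match id
step 12: stack=$ K read  input=read read read id $  — match read
step 13: stack=$ K  input=read read id $  — expand K → S
step 14: stack=$ S  input=read read id $  — expand S → Q read K
step 15: stack=$ K read Q  input=read read id $  — expand Q → ε
step 16: stack=$ K read  input=read read id $  — match read
step 17: stack=$ K  input=read id $  — expand K → S
step 18: stack=$ S  input=read id $  — expand S → Q read K
step 19: stack=$ K read Q  input=read id $  — expand Q → ε
step 20: stack=$ K read  input=read id $  — match read
step 21: stack=$ K  input=id $  — expand K → S
step 22: stack=$ S  input=id $  — expand S → Q read K
step 23: stack=$ K read Q  input=id $  — expand Q → id
step 24: stack=$ K read id  input=id $  — match id
step 25: stack=$ K read  input=$  — error: top is terminal read but lookahead is $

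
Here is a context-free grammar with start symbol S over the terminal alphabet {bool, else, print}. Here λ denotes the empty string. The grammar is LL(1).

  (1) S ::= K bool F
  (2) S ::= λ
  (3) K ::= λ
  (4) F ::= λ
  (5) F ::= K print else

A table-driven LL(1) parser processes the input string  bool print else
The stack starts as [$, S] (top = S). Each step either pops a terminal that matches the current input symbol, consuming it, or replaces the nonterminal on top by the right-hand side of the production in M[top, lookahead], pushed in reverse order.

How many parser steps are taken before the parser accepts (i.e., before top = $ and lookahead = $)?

7

step 1: stack=$ S  input=bool print else $  — expand S ::= K bool F
step 2: stack=$ F bool K  input=bool print else $  — expand K ::= λ
step 3: stack=$ F bool  input=bool print else $  — match bool
step 4: stack=$ F  input=print else $  — expand F ::= K print else
step 5: stack=$ else print K  input=print else $  — expand K ::= λ
step 6: stack=$ else print  input=print else $  — match print
step 7: stack=$ else  input=else $  — match else
Accept reached after 7 steps.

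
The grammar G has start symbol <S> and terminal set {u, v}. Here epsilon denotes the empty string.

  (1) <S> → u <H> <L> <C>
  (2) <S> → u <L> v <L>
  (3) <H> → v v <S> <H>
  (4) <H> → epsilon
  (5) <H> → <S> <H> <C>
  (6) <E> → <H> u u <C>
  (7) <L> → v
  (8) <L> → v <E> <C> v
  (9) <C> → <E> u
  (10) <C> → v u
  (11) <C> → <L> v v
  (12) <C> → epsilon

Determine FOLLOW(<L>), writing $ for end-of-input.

{$, u, v}

FIRST(<S>): from <S>→u <H> <L> <C> we get {u}; from <S>→u <L> v <L> we get {u}. So FIRST(<S>) = {u}.
FIRST(<L>): from <L>→v we get {v}; from <L>→v <E> <C> v we get {v}. So FIRST(<L>) = {v}.
FIRST(<H>): from <H>→v v <S> <H> we get {v}; from <H>→epsilon we get {epsilon}; from <H>→<S> <H> <C> we get {u}. So FIRST(<H>) = {epsilon, u, v}.
FIRST(<E>): from <E>→<H> u u <C> we get {u, v}. So FIRST(<E>) = {u, v}.
FIRST(<C>): from <C>→<E> u we get {u, v}; from <C>→v u we get {v}; from <C>→<L> v v we get {v}; from <C>→epsilon we get {epsilon}. So FIRST(<C>) = {epsilon, u, v}.
FOLLOW(<S>) includes $ since <S> is the start symbol.
FOLLOW(<H>): in <S>→u <H> <L> <C>, <H> is followed by <L> <C> with FIRST {v}; in <H>→v v <S> <H>, the suffix after <H> is empty (adds nothing new); in <H>→<S> <H> <C>, <H> is followed by <C> with FIRST {epsilon, u, v}; in <H>→<S> <H> <C>, the suffix after <H> is nullable (adds nothing new); in <E>→<H> u u <C>, <H> is followed by u u <C> with FIRST {u}. Thus FOLLOW(<H>) = {u, v}.
FOLLOW(<S>): in <H>→v v <S> <H>, <S> is followed by <H> with FIRST {epsilon, u, v}; in <H>→v v <S> <H>, the suffix after <S> is nullable, so FOLLOW(<S>) ⊇ FOLLOW(<H>) = {u, v}; in <H>→<S> <H> <C>, <S> is followed by <H> <C> with FIRST {epsilon, u, v}; in <H>→<S> <H> <C>, the suffix after <S> is nullable, so FOLLOW(<S>) ⊇ FOLLOW(<H>) = {u, v}. Thus FOLLOW(<S>) = {$, u, v}.
FOLLOW(<E>): in <L>→v <E> <C> v, <E> is followed by <C> v with FIRST {u, v}; in <C>→<E> u, <E> is followed by u with FIRST {u}. Thus FOLLOW(<E>) = {u, v}.
FOLLOW(<L>): in <S>→u <H> <L> <C>, <L> is followed by <C> with FIRST {epsilon, u, v}; in <S>→u <H> <L> <C>, the suffix after <L> is nullable, so FOLLOW(<L>) ⊇ FOLLOW(<S>) = {$, u, v}; in <S>→u <L> v <L> (occurrence 1), <L> is followed by v <L> with FIRST {v}; in <S>→u <L> v <L> (occurrence 2), the suffix after <L> is empty, so FOLLOW(<L>) ⊇ FOLLOW(<S>) = {$, u, v}; in <C>→<L> v v, <L> is followed by v v with FIRST {v}. Thus FOLLOW(<L>) = {$, u, v}.
FOLLOW(<C>): in <S>→u <H> <L> <C>, the suffix after <C> is empty, so FOLLOW(<C>) ⊇ FOLLOW(<S>) = {$, u, v}; in <H>→<S> <H> <C>, the suffix after <C> is empty, so FOLLOW(<C>) ⊇ FOLLOW(<H>) = {u, v}; in <E>→<H> u u <C>, the suffix after <C> is empty, so FOLLOW(<C>) ⊇ FOLLOW(<E>) = {u, v}; in <L>→v <E> <C> v, <C> is followed by v with FIRST {v}. Thus FOLLOW(<C>) = {$, u, v}.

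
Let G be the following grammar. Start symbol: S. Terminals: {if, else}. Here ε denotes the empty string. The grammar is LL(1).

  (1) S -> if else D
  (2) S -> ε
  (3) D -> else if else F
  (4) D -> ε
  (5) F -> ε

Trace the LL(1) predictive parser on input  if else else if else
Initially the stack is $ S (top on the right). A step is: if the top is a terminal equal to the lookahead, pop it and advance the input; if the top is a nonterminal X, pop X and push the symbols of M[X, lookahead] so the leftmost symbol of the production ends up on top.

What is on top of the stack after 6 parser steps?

step 1: stack=$ S  input=if else else if else $  — expand S -> if else D
step 2: stack=$ D else if  input=if else else if else $  — match if
step 3: stack=$ D else  input=else else if else $  — match else
step 4: stack=$ D  input=else if else $  — expand D -> else if else F
step 5: stack=$ F else if else  input=else if else $  — match else
step 6: stack=$ F else if  input=if else $  — match if
Stack after step 6: $ F else (top = else).

else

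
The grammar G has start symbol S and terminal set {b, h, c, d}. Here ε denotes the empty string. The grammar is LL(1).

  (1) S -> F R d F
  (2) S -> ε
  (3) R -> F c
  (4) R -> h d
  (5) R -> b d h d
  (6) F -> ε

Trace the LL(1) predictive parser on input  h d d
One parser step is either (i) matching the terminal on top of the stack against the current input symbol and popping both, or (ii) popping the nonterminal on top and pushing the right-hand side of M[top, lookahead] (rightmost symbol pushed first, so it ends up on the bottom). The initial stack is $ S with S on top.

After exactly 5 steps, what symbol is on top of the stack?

d

     Stack      Input    Action
  1  $ S        h d d $  expand S -> F R d F
  2  $ F d R F  h d d $  expand F -> ε
  3  $ F d R    h d d $  expand R -> h d
  4  $ F d d h  h d d $  match h
  5  $ F d d    d d $    match d
Stack after step 5: $ F d (top = d).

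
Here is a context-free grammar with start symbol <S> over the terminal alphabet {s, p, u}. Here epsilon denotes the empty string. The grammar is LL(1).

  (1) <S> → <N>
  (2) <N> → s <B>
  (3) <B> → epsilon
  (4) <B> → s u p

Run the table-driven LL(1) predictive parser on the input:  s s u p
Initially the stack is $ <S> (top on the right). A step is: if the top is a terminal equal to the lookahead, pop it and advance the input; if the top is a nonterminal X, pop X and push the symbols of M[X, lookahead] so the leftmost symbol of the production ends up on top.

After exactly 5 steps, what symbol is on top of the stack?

     Stack    Input      Action
  1  $ <S>    s s u p $  expand <S> → <N>
  2  $ <N>    s s u p $  expand <N> → s <B>
  3  $ <B> s  s s u p $  match s
  4  $ <B>    s u p $    expand <B> → s u p
  5  $ p u s  s u p $    match s
Stack after step 5: $ p u (top = u).

u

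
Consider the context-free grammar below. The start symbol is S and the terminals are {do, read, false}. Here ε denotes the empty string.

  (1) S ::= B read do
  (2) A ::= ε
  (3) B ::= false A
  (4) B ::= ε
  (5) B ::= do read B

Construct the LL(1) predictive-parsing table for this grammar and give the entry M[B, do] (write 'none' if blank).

FIRST(A) = {ε}
FIRST(B) = {ε, do, false}
FIRST(S) = {do, false, read}  (via B read do)
FOLLOW(S) includes $ since S is the start symbol.
FOLLOW(B): in S::=B read do, B is followed by read do with FIRST {read}; in B::=do read B, the suffix after B is empty (adds nothing new). Thus FOLLOW(B) = {read}.
For B ::= false A: FIRST(false A) = {false}, so it goes in M[B, t] for t ∈ {false}.
For B ::= ε: FIRST(ε) = {ε}, so it goes in M[B, t] for t ∈ {}; since ε ∈ FIRST, also for every t ∈ FOLLOW(B) = {read}.
For B ::= do read B: FIRST(do read B) = {do}, so it goes in M[B, t] for t ∈ {do}.

B ::= do read B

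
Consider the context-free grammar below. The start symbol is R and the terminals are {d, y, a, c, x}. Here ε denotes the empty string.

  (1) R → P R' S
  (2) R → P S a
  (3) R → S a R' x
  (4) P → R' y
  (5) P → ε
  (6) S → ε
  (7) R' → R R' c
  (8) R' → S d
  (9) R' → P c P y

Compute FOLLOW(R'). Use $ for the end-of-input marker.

{$, a, c, d, x, y}

FIRST(S) = {ε}
FIRST(R) = {a, c, d}  (via P R' S, P S a, S a R' x)
FIRST(P) = {ε, a, c, d}  (via R' y)
FIRST(R') = {a, c, d}  (via R R' c, S d, P c P y)
FOLLOW(R) includes $ since R is the start symbol.
FOLLOW(R): in R'→R R' c, R is followed by R' c with FIRST {a, c, d}. Thus FOLLOW(R) = {$, a, c, d}.
FOLLOW(P): in R→P R' S, P is followed by R' S with FIRST {a, c, d}; in R→P S a, P is followed by S a with FIRST {a}; in R'→P c P y (occurrence 1), P is followed by c P y with FIRST {c}; in R'→P c P y (occurrence 2), P is followed by y with FIRST {y}. Thus FOLLOW(P) = {a, c, d, y}.
FOLLOW(S): in R→P R' S, the suffix after S is empty, so FOLLOW(S) ⊇ FOLLOW(R) = {$, a, c, d}; in R→P S a, S is followed by a with FIRST {a}; in R→S a R' x, S is followed by a R' x with FIRST {a}; in R'→S d, S is followed by d with FIRST {d}. Thus FOLLOW(S) = {$, a, c, d}.
FOLLOW(R'): in R→P R' S, R' is followed by S with FIRST {ε}; in R→P R' S, the suffix after R' is nullable, so FOLLOW(R') ⊇ FOLLOW(R) = {$, a, c, d}; in R→S a R' x, R' is followed by x with FIRST {x}; in P→R' y, R' is followed by y with FIRST {y}; in R'→R R' c, R' is followed by c with FIRST {c}. Thus FOLLOW(R') = {$, a, c, d, x, y}.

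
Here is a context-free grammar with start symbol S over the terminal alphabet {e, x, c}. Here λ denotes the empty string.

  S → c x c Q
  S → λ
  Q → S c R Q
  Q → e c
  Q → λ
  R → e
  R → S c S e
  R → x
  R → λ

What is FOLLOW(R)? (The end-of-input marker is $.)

{$, c, e}

FIRST(S) = {λ, c}
FIRST(Q) = {λ, c, e}  (via S c R Q)
FIRST(R) = {λ, c, e, x}  (via S c S e)
FOLLOW(S) includes $ since S is the start symbol.
FOLLOW(S): in Q→S c R Q, S is followed by c R Q with FIRST {c}; in R→S c S e (occurrence 1), S is followed by c S e with FIRST {c}; in R→S c S e (occurrence 2), S is followed by e with FIRST {e}. Thus FOLLOW(S) = {$, c, e}.
FOLLOW(Q): in S→c x c Q, the suffix after Q is empty, so FOLLOW(Q) ⊇ FOLLOW(S) = {$, c, e}; in Q→S c R Q, the suffix after Q is empty (adds nothing new). Thus FOLLOW(Q) = {$, c, e}.
FOLLOW(R): in Q→S c R Q, R is followed by Q with FIRST {λ, c, e}; in Q→S c R Q, the suffix after R is nullable, so FOLLOW(R) ⊇ FOLLOW(Q) = {$, c, e}. Thus FOLLOW(R) = {$, c, e}.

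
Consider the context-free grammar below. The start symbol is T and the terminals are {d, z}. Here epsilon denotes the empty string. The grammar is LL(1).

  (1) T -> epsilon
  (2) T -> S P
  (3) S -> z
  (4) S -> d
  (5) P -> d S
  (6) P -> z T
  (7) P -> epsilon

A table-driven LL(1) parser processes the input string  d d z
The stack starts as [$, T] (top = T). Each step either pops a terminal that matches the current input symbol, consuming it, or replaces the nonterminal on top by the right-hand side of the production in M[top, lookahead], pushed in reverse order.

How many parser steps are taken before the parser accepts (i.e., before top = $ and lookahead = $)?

7

     Stack  Input    Action
  1  $ T    d d z $  expand T -> S P
  2  $ P S  d d z $  expand S -> d
  3  $ P d  d d z $  match d
  4  $ P    d z $    expand P -> d S
  5  $ S d  d z $    match d
  6  $ S    z $      expand S -> z
  7  $ z    z $      match z
Accept reached after 7 steps.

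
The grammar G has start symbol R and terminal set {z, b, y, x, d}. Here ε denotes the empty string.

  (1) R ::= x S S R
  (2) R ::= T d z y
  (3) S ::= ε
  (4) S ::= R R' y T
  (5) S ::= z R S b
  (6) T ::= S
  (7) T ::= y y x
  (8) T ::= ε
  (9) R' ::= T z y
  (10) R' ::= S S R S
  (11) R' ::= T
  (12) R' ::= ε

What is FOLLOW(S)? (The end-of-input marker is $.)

FIRST(R) = {d, x, y, z}  (via T d z y)
FIRST(S) = {ε, d, x, y, z}  (via R R' y T)
FIRST(T) = {ε, d, x, y, z}  (via S)
FIRST(R') = {ε, d, x, y, z}  (via T z y, S S R S, T)
FOLLOW(R) includes $ since R is the start symbol.
FOLLOW(R'): in S::=R R' y T, R' is followed by y T with FIRST {y}. Thus FOLLOW(R') = {y}.
FOLLOW(R): in R::=x S S R, the suffix after R is empty (adds nothing new); in S::=R R' y T, R is followed by R' y T with FIRST {d, x, y, z}; in S::=z R S b, R is followed by S b with FIRST {b, d, x, y, z}; in R'::=S S R S, R is followed by S with FIRST {ε, d, x, y, z}; in R'::=S S R S, the suffix after R is nullable, so FOLLOW(R) ⊇ FOLLOW(R') = {y}. Thus FOLLOW(R) = {$, b, d, x, y, z}.
FOLLOW(S): in R::=x S S R (occurrence 1), S is followed by S R with FIRST {d, x, y, z}; in R::=x S S R (occurrence 2), S is followed by R with FIRST {d, x, y, z}; in S::=z R S b, S is followed by b with FIRST {b}; in T::=S, the suffix after S is empty, so FOLLOW(S) ⊇ FOLLOW(T) = {b, d, x, y, z}; in R'::=S S R S (occurrence 1), S is followed by S R S with FIRST {d, x, y, z}; in R'::=S S R S (occurrence 2), S is followed by R S with FIRST {d, x, y, z}; in R'::=S S R S (occurrence 3), the suffix after S is empty, so FOLLOW(S) ⊇ FOLLOW(R') = {y}. Thus FOLLOW(S) = {b, d, x, y, z}.
FOLLOW(T): in R::=T d z y, T is followed by d z y with FIRST {d}; in S::=R R' y T, the suffix after T is empty, so FOLLOW(T) ⊇ FOLLOW(S) = {b, d, x, y, z}; in R'::=T z y, T is followed by z y with FIRST {z}; in R'::=T, the suffix after T is empty, so FOLLOW(T) ⊇ FOLLOW(R') = {y}. Thus FOLLOW(T) = {b, d, x, y, z}.

{b, d, x, y, z}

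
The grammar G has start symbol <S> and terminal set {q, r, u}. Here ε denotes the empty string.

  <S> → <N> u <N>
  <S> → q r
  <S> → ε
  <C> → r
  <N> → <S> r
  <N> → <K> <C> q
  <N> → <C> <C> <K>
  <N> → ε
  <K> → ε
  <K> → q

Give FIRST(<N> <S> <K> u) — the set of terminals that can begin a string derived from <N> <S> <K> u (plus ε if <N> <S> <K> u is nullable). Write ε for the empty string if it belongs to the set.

{q, r, u}

FIRST(<C>): from <C>→r we get {r}. So FIRST(<C>) = {r}.
FIRST(<K>): from <K>→ε we get {ε}; from <K>→q we get {q}. So FIRST(<K>) = {ε, q}.
FIRST(<S>): from <S>→<N> u <N> we get {q, r, u}; from <S>→q r we get {q}; from <S>→ε we get {ε}. So FIRST(<S>) = {ε, q, r, u}.
FIRST(<N>): from <N>→<S> r we get {q, r, u}; from <N>→<K> <C> q we get {q, r}; from <N>→<C> <C> <K> we get {r}; from <N>→ε we get {ε}. So FIRST(<N>) = {ε, q, r, u}.
FIRST(<N> <S> <K> u): take FIRST of each symbol in turn, carrying on past any symbol whose FIRST contains ε; result {q, r, u}.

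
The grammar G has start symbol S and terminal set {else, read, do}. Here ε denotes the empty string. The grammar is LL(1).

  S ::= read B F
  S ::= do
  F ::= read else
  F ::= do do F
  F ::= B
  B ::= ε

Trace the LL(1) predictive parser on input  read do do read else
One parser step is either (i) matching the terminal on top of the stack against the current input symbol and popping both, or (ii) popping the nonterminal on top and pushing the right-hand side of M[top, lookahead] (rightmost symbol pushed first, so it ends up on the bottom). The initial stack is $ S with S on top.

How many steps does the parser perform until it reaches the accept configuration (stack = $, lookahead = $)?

9

     Stack        Input                   Action
  1  $ S          read do do read else $  expand S ::= read B F
  2  $ F B read   read do do read else $  match read
  3  $ F B        do do read else $       expand B ::= ε
  4  $ F          do do read else $       expand F ::= do do F
  5  $ F do do    do do read else $       match do
  6  $ F do       do read else $          match do
  7  $ F          read else $             expand F ::= read else
  8  $ else read  read else $             match read
  9  $ else       else $                  match else
Accept reached after 9 steps.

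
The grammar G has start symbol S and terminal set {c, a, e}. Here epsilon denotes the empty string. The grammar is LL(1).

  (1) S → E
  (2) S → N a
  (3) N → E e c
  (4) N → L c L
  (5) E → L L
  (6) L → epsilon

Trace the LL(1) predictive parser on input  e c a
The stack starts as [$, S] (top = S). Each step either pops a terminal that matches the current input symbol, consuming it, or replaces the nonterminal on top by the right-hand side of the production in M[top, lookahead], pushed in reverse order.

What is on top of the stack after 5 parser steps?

e

step 1: stack=$ S  input=e c a $  — expand S → N a
step 2: stack=$ a N  input=e c a $  — expand N → E e c
step 3: stack=$ a c e E  input=e c a $  — expand E → L L
step 4: stack=$ a c e L L  input=e c a $  — expand L → epsilon
step 5: stack=$ a c e L  input=e c a $  — expand L → epsilon
Stack after step 5: $ a c e (top = e).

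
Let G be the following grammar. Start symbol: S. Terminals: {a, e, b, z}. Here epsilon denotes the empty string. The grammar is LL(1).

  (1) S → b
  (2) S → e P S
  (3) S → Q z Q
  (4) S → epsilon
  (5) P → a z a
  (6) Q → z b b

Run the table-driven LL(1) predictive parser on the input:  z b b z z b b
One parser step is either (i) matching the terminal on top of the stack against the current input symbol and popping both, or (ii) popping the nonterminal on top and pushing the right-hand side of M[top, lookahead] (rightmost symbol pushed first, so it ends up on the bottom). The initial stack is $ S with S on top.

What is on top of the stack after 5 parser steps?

     Stack        Input            Action
  1  $ S          z b b z z b b $  expand S → Q z Q
  2  $ Q z Q      z b b z z b b $  expand Q → z b b
  3  $ Q z b b z  z b b z z b b $  match z
  4  $ Q z b b    b b z z b b $    match b
  5  $ Q z b      b z z b b $      match b
Stack after step 5: $ Q z (top = z).

z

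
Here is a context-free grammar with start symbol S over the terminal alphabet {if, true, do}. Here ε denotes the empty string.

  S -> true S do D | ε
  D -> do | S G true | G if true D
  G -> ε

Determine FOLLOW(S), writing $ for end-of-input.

FIRST(S): from S->true S do D we get {true}; from S->ε we get {ε}. So FIRST(S) = {ε, true}.
FIRST(G): from G->ε we get {ε}. So FIRST(G) = {ε}.
FIRST(D): from D->do we get {do}; from D->S G true we get {true}; from D->G if true D we get {if}. So FIRST(D) = {do, if, true}.
FOLLOW(S) includes $ since S is the start symbol.
FOLLOW(S): in S->true S do D, S is followed by do D with FIRST {do}; in D->S G true, S is followed by G true with FIRST {true}. Thus FOLLOW(S) = {$, do, true}.
FOLLOW(D): in S->true S do D, the suffix after D is empty, so FOLLOW(D) ⊇ FOLLOW(S) = {$, do, true}; in D->G if true D, the suffix after D is empty (adds nothing new). Thus FOLLOW(D) = {$, do, true}.
FOLLOW(G): in D->S G true, G is followed by true with FIRST {true}; in D->G if true D, G is followed by if true D with FIRST {if}. Thus FOLLOW(G) = {if, true}.

{$, do, true}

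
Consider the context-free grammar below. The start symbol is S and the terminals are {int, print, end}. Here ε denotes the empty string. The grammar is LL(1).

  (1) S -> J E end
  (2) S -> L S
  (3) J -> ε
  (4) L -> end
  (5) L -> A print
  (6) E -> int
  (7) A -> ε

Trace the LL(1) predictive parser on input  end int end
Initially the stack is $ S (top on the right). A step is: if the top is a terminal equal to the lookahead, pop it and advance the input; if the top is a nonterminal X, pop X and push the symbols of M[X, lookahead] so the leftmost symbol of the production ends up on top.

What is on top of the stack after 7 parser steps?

end

step 1: stack=$ S  input=end int end $  — expand S -> L S
step 2: stack=$ S L  input=end int end $  — expand L -> end
step 3: stack=$ S end  input=end int end $  — match end
step 4: stack=$ S  input=int end $  — expand S -> J E end
step 5: stack=$ end E J  input=int end $  — expand J -> ε
step 6: stack=$ end E  input=int end $  — expand E -> int
step 7: stack=$ end int  input=int end $  — match int
Stack after step 7: $ end (top = end).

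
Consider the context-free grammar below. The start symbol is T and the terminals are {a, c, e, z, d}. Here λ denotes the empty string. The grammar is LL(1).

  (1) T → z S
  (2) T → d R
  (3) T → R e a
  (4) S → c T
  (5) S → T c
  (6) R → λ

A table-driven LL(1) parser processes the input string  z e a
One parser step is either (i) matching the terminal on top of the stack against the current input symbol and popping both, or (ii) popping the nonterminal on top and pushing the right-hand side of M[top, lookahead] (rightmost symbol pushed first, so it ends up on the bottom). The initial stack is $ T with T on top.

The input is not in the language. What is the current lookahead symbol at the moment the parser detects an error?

step 1: stack=$ T  input=z e a $  — expand T → z S
step 2: stack=$ S z  input=z e a $  — match z
step 3: stack=$ S  input=e a $  — expand S → T c
step 4: stack=$ c T  input=e a $  — expand T → R e a
step 5: stack=$ c a e R  input=e a $  — expand R → λ
step 6: stack=$ c a e  input=e a $  — match e
step 7: stack=$ c a  input=a $  — match a
step 8: stack=$ c  input=$  — error: top is terminal c but lookahead is $

$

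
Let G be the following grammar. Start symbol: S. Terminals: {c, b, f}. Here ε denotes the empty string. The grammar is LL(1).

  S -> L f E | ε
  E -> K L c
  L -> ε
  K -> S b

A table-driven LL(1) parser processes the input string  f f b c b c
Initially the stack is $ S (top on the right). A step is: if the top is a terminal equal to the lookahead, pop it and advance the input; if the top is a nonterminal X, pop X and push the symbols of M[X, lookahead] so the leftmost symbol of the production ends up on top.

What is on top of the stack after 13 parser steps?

      Stack            Input          Action
   1  $ S              f f b c b c $  expand S -> L f E
   2  $ E f L          f f b c b c $  expand L -> ε
   3  $ E f            f f b c b c $  match f
   4  $ E              f b c b c $    expand E -> K L c
   5  $ c L K          f b c b c $    expand K -> S b
   6  $ c L b S        f b c b c $    expand S -> L f E
   7  $ c L b E f L    f b c b c $    expand L -> ε
   8  $ c L b E f      f b c b c $    match f
   9  $ c L b E        b c b c $      expand E -> K L c
  10  $ c L b c L K    b c b c $      expand K -> S b
  11  $ c L b c L b S  b c b c $      expand S -> ε
  12  $ c L b c L b    b c b c $      match b
  13  $ c L b c L      c b c $        expand L -> ε
Stack after step 13: $ c L b c (top = c).

c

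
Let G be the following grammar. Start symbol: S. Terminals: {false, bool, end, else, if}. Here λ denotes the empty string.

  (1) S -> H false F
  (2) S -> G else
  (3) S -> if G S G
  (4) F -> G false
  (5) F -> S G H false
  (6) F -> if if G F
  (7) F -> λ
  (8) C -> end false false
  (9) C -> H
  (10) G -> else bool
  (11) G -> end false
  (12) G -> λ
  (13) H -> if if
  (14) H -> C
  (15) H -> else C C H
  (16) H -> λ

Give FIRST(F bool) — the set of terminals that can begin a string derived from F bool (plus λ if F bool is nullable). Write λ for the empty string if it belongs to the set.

{bool, else, end, false, if}

FIRST(G) = {λ, else, end}
FIRST(S) = {else, end, false, if}  (via H false F, G else)
FIRST(F) = {λ, else, end, false, if}  (via G false, S G H false)
FIRST(C) = {λ, else, end, if}  (via H)
FIRST(H) = {λ, else, end, if}  (via C)
FIRST(F bool): take FIRST of each symbol in turn, carrying on past any symbol whose FIRST contains λ; result {bool, else, end, false, if}.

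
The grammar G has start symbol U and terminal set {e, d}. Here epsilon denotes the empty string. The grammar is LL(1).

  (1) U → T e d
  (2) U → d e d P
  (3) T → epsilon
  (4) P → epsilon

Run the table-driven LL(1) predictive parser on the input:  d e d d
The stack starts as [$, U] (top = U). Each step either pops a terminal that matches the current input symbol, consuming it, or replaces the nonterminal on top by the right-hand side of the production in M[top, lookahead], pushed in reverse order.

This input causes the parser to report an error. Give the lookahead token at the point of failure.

d

     Stack      Input      Action
  1  $ U        d e d d $  expand U → d e d P
  2  $ P d e d  d e d d $  match d
  3  $ P d e    e d d $    match e
  4  $ P d      d d $      match d
  5  $ P        d $        error: M[P, d] is empty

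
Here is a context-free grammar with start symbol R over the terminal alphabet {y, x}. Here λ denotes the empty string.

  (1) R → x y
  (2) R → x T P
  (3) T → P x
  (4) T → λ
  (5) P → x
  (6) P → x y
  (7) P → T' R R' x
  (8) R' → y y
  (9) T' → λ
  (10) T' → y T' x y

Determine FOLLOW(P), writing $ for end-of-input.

FIRST(R) = {x}
FIRST(R') = {y}
FIRST(T') = {λ, y}
FIRST(P) = {x, y}  (via T' R R' x)
FIRST(T) = {λ, x, y}  (via P x)
FOLLOW(R) includes $ since R is the start symbol.
FOLLOW(R): in P→T' R R' x, R is followed by R' x with FIRST {y}. Thus FOLLOW(R) = {$, y}.
FOLLOW(T): in R→x T P, T is followed by P with FIRST {x, y}. Thus FOLLOW(T) = {x, y}.
FOLLOW(P): in R→x T P, the suffix after P is empty, so FOLLOW(P) ⊇ FOLLOW(R) = {$, y}; in T→P x, P is followed by x with FIRST {x}. Thus FOLLOW(P) = {$, x, y}.
FOLLOW(R'): in P→T' R R' x, R' is followed by x with FIRST {x}. Thus FOLLOW(R') = {x}.
FOLLOW(T'): in P→T' R R' x, T' is followed by R R' x with FIRST {x}; in T'→y T' x y, T' is followed by x y with FIRST {x}. Thus FOLLOW(T') = {x}.

{$, x, y}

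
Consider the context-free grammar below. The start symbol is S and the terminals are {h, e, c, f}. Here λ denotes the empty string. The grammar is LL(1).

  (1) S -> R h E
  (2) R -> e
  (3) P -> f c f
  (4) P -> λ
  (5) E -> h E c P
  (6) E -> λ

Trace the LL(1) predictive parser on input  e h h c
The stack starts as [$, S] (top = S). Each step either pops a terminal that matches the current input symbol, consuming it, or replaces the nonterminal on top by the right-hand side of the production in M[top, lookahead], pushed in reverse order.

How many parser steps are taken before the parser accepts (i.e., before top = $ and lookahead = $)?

     Stack      Input      Action
  1  $ S        e h h c $  expand S -> R h E
  2  $ E h R    e h h c $  expand R -> e
  3  $ E h e    e h h c $  match e
  4  $ E h      h h c $    match h
  5  $ E        h c $      expand E -> h E c P
  6  $ P c E h  h c $      match h
  7  $ P c E    c $        expand E -> λ
  8  $ P c      c $        match c
  9  $ P        $          expand P -> λ
Accept reached after 9 steps.

9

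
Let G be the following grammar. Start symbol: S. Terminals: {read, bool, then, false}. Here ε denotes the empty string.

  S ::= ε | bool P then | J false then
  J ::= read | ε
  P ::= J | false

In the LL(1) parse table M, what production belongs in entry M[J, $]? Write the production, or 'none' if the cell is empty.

FIRST(J): from J::=read we get {read}; from J::=ε we get {ε}. So FIRST(J) = {ε, read}.
FIRST(S): from S::=ε we get {ε}; from S::=bool P then we get {bool}; from S::=J false then we get {false, read}. So FIRST(S) = {ε, bool, false, read}.
FIRST(P): from P::=J we get {ε, read}; from P::=false we get {false}. So FIRST(P) = {ε, false, read}.
FOLLOW(S) includes $ since S is the start symbol.
FOLLOW(P): in S::=bool P then, P is followed by then with FIRST {then}. Thus FOLLOW(P) = {then}.
FOLLOW(J): in S::=J false then, J is followed by false then with FIRST {false}; in P::=J, the suffix after J is empty, so FOLLOW(J) ⊇ FOLLOW(P) = {then}. Thus FOLLOW(J) = {false, then}.
For J ::= read: FIRST(read) = {read}, so it goes in M[J, t] for t ∈ {read}.
For J ::= ε: FIRST(ε) = {ε}, so it goes in M[J, t] for t ∈ {}; since ε ∈ FIRST, also for every t ∈ FOLLOW(J) = {false, then}.
None of these place a production in M[J, $].

none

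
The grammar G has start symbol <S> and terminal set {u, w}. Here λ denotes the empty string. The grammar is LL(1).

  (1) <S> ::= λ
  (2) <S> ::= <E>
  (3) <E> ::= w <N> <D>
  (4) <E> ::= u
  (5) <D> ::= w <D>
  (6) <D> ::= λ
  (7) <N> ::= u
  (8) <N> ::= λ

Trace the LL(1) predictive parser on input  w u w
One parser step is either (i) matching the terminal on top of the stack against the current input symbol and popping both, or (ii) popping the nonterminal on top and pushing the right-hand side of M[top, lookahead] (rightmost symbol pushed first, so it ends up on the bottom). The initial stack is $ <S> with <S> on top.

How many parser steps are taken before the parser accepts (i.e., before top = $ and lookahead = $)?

step 1: stack=$ <S>  input=w u w $  — expand <S> ::= <E>
step 2: stack=$ <E>  input=w u w $  — expand <E> ::= w <N> <D>
step 3: stack=$ <D> <N> w  input=w u w $  — match w
step 4: stack=$ <D> <N>  input=u w $  — expand <N> ::= u
step 5: stack=$ <D> u  input=u w $  — match u
step 6: stack=$ <D>  input=w $  — expand <D> ::= w <D>
step 7: stack=$ <D> w  input=w $  — match w
step 8: stack=$ <D>  input=$  — expand <D> ::= λ
Accept reached after 8 steps.

8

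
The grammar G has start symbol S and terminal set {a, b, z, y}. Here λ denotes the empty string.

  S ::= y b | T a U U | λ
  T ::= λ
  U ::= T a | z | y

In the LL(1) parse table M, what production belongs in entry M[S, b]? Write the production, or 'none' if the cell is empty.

FIRST(T) = {λ}
FIRST(S) = {λ, a, y}  (via T a U U)
FIRST(U) = {a, y, z}  (via T a)
FOLLOW(S) includes $ since S is the start symbol.
FOLLOW(S): S appears on no right-hand side. Thus FOLLOW(S) = {$}.
For S ::= y b: FIRST(y b) = {y}, so it goes in M[S, t] for t ∈ {y}.
For S ::= T a U U: FIRST(T a U U) = {a}, so it goes in M[S, t] for t ∈ {a}.
For S ::= λ: FIRST(λ) = {λ}, so it goes in M[S, t] for t ∈ {}; since λ ∈ FIRST, also for every t ∈ FOLLOW(S) = {$}.
None of these place a production in M[S, b].

none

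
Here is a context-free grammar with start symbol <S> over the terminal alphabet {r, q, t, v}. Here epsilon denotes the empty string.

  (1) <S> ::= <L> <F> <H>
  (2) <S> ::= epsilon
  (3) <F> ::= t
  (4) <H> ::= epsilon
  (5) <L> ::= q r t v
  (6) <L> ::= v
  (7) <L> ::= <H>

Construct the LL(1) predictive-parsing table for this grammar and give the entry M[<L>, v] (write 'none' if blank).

FIRST(<F>): from <F>::=t we get {t}. So FIRST(<F>) = {t}.
FIRST(<H>): from <H>::=epsilon we get {epsilon}. So FIRST(<H>) = {epsilon}.
FIRST(<L>): from <L>::=q r t v we get {q}; from <L>::=v we get {v}; from <L>::=<H> we get {epsilon}. So FIRST(<L>) = {epsilon, q, v}.
FIRST(<S>): from <S>::=<L> <F> <H> we get {q, t, v}; from <S>::=epsilon we get {epsilon}. So FIRST(<S>) = {epsilon, q, t, v}.
FOLLOW(<S>) includes $ since <S> is the start symbol.
FOLLOW(<L>): in <S>::=<L> <F> <H>, <L> is followed by <F> <H> with FIRST {t}. Thus FOLLOW(<L>) = {t}.
For <L> ::= q r t v: FIRST(q r t v) = {q}, so it goes in M[<L>, t] for t ∈ {q}.
For <L> ::= v: FIRST(v) = {v}, so it goes in M[<L>, t] for t ∈ {v}.
For <L> ::= <H>: FIRST(<H>) = {epsilon}, so it goes in M[<L>, t] for t ∈ {}; since epsilon ∈ FIRST, also for every t ∈ FOLLOW(<L>) = {t}.

<L> ::= v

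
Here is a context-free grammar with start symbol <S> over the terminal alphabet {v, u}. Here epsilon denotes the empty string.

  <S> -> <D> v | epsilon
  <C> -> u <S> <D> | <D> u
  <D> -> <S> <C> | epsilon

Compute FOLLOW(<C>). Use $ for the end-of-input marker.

{u, v}

FIRST(<S>) = {epsilon, u, v}  (via <D> v)
FIRST(<C>) = {u, v}  (via <D> u)
FIRST(<D>) = {epsilon, u, v}  (via <S> <C>)
FOLLOW(<S>) includes $ since <S> is the start symbol.
FOLLOW(<S>): in <C>->u <S> <D>, <S> is followed by <D> with FIRST {epsilon, u, v}; in <C>->u <S> <D>, the suffix after <S> is nullable, so FOLLOW(<S>) ⊇ FOLLOW(<C>) = {u, v}; in <D>-><S> <C>, <S> is followed by <C> with FIRST {u, v}. Thus FOLLOW(<S>) = {$, u, v}.
FOLLOW(<C>): in <D>-><S> <C>, the suffix after <C> is empty, so FOLLOW(<C>) ⊇ FOLLOW(<D>) = {u, v}. Thus FOLLOW(<C>) = {u, v}.
FOLLOW(<D>): in <S>-><D> v, <D> is followed by v with FIRST {v}; in <C>->u <S> <D>, the suffix after <D> is empty, so FOLLOW(<D>) ⊇ FOLLOW(<C>) = {u, v}; in <C>-><D> u, <D> is followed by u with FIRST {u}. Thus FOLLOW(<D>) = {u, v}.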